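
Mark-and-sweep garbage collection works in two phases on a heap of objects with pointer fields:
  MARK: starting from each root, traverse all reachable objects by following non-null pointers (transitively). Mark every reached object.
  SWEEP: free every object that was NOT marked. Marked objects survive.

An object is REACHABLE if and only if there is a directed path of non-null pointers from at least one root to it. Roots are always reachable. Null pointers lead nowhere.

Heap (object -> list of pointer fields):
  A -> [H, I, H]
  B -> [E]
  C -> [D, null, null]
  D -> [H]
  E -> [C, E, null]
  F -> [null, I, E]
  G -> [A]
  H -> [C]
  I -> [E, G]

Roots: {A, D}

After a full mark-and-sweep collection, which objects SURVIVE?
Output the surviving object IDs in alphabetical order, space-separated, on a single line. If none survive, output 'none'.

Answer: A C D E G H I

Derivation:
Roots: A D
Mark A: refs=H I H, marked=A
Mark D: refs=H, marked=A D
Mark H: refs=C, marked=A D H
Mark I: refs=E G, marked=A D H I
Mark C: refs=D null null, marked=A C D H I
Mark E: refs=C E null, marked=A C D E H I
Mark G: refs=A, marked=A C D E G H I
Unmarked (collected): B F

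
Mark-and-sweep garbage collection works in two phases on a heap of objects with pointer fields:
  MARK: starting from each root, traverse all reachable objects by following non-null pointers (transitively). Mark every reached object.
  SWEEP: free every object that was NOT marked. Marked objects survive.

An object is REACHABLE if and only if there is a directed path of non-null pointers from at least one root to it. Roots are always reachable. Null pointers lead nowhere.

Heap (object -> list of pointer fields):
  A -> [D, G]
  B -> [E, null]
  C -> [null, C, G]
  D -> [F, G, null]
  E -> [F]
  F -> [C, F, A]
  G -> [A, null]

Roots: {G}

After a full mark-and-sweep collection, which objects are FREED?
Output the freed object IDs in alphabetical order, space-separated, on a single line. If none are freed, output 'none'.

Roots: G
Mark G: refs=A null, marked=G
Mark A: refs=D G, marked=A G
Mark D: refs=F G null, marked=A D G
Mark F: refs=C F A, marked=A D F G
Mark C: refs=null C G, marked=A C D F G
Unmarked (collected): B E

Answer: B E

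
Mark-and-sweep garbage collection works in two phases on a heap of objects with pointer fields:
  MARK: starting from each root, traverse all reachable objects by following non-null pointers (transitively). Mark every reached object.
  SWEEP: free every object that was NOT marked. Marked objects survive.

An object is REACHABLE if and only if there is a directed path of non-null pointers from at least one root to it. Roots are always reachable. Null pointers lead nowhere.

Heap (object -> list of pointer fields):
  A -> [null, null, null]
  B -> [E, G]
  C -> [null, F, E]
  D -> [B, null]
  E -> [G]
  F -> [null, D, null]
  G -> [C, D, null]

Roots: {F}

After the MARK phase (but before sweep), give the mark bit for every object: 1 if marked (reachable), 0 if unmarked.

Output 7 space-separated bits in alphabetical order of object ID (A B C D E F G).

Answer: 0 1 1 1 1 1 1

Derivation:
Roots: F
Mark F: refs=null D null, marked=F
Mark D: refs=B null, marked=D F
Mark B: refs=E G, marked=B D F
Mark E: refs=G, marked=B D E F
Mark G: refs=C D null, marked=B D E F G
Mark C: refs=null F E, marked=B C D E F G
Unmarked (collected): A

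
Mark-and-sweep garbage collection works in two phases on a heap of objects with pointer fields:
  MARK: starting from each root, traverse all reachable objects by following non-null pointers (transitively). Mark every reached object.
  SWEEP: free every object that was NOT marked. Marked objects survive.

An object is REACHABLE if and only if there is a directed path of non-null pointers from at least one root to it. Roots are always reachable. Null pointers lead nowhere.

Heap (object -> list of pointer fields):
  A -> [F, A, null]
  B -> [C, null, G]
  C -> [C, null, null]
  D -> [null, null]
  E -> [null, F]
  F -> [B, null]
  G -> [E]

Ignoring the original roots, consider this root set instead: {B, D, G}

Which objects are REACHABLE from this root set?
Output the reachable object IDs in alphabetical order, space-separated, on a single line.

Roots: B D G
Mark B: refs=C null G, marked=B
Mark D: refs=null null, marked=B D
Mark G: refs=E, marked=B D G
Mark C: refs=C null null, marked=B C D G
Mark E: refs=null F, marked=B C D E G
Mark F: refs=B null, marked=B C D E F G
Unmarked (collected): A

Answer: B C D E F G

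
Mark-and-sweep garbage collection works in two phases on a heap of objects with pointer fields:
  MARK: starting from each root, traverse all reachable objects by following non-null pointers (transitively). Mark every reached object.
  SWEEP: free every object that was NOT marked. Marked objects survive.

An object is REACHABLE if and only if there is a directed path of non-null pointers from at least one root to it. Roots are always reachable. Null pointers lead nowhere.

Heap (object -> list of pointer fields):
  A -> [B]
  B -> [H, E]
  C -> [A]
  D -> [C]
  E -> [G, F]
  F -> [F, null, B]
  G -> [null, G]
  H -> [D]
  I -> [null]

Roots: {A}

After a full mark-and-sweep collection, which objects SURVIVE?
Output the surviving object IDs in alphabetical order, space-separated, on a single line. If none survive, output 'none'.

Roots: A
Mark A: refs=B, marked=A
Mark B: refs=H E, marked=A B
Mark H: refs=D, marked=A B H
Mark E: refs=G F, marked=A B E H
Mark D: refs=C, marked=A B D E H
Mark G: refs=null G, marked=A B D E G H
Mark F: refs=F null B, marked=A B D E F G H
Mark C: refs=A, marked=A B C D E F G H
Unmarked (collected): I

Answer: A B C D E F G H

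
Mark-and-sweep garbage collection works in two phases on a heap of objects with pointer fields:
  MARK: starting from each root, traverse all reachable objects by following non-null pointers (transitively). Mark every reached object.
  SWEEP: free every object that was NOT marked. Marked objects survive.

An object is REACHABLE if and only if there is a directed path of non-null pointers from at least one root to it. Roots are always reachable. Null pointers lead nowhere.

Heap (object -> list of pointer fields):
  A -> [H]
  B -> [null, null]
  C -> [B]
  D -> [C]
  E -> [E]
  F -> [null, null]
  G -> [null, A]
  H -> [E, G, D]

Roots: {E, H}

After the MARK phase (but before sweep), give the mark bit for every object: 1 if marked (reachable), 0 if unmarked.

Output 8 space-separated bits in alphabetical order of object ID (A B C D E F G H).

Answer: 1 1 1 1 1 0 1 1

Derivation:
Roots: E H
Mark E: refs=E, marked=E
Mark H: refs=E G D, marked=E H
Mark G: refs=null A, marked=E G H
Mark D: refs=C, marked=D E G H
Mark A: refs=H, marked=A D E G H
Mark C: refs=B, marked=A C D E G H
Mark B: refs=null null, marked=A B C D E G H
Unmarked (collected): F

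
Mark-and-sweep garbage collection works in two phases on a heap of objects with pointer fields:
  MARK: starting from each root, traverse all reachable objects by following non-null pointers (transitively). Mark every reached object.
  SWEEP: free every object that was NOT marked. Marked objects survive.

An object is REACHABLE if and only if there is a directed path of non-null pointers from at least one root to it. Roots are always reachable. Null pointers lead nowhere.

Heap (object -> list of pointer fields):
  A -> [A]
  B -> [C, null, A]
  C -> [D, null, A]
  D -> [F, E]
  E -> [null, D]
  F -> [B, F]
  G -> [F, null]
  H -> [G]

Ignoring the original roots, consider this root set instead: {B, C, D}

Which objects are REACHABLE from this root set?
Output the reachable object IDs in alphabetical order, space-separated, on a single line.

Roots: B C D
Mark B: refs=C null A, marked=B
Mark C: refs=D null A, marked=B C
Mark D: refs=F E, marked=B C D
Mark A: refs=A, marked=A B C D
Mark F: refs=B F, marked=A B C D F
Mark E: refs=null D, marked=A B C D E F
Unmarked (collected): G H

Answer: A B C D E F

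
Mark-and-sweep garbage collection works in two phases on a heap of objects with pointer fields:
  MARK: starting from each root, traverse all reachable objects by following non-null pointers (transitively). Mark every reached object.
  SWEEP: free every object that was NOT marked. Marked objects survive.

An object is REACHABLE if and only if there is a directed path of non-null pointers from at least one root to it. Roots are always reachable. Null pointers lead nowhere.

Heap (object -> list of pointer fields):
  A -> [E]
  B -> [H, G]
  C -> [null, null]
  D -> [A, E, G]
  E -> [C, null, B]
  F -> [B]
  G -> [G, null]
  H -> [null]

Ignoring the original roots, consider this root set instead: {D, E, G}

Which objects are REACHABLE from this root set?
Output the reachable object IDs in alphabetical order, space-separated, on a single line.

Roots: D E G
Mark D: refs=A E G, marked=D
Mark E: refs=C null B, marked=D E
Mark G: refs=G null, marked=D E G
Mark A: refs=E, marked=A D E G
Mark C: refs=null null, marked=A C D E G
Mark B: refs=H G, marked=A B C D E G
Mark H: refs=null, marked=A B C D E G H
Unmarked (collected): F

Answer: A B C D E G H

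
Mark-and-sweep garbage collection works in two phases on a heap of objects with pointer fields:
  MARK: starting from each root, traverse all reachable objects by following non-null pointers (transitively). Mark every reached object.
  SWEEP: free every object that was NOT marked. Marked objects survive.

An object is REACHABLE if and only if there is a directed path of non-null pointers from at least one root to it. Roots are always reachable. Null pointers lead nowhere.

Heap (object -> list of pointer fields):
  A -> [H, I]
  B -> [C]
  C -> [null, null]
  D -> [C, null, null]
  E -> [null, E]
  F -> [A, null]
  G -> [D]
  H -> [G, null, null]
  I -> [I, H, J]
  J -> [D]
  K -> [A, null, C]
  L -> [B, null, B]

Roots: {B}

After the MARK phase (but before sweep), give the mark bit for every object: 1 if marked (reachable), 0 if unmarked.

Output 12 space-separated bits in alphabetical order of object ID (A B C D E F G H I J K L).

Roots: B
Mark B: refs=C, marked=B
Mark C: refs=null null, marked=B C
Unmarked (collected): A D E F G H I J K L

Answer: 0 1 1 0 0 0 0 0 0 0 0 0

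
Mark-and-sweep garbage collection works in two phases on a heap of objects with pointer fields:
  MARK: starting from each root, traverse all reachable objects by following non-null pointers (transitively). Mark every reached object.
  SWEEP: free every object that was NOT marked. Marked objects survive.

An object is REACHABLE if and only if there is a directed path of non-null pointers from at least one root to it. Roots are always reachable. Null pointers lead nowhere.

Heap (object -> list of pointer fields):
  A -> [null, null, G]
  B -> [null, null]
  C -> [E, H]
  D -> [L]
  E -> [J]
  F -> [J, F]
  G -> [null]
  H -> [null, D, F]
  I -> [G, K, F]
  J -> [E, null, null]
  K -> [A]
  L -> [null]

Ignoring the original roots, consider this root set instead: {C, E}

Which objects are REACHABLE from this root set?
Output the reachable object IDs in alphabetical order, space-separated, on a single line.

Answer: C D E F H J L

Derivation:
Roots: C E
Mark C: refs=E H, marked=C
Mark E: refs=J, marked=C E
Mark H: refs=null D F, marked=C E H
Mark J: refs=E null null, marked=C E H J
Mark D: refs=L, marked=C D E H J
Mark F: refs=J F, marked=C D E F H J
Mark L: refs=null, marked=C D E F H J L
Unmarked (collected): A B G I K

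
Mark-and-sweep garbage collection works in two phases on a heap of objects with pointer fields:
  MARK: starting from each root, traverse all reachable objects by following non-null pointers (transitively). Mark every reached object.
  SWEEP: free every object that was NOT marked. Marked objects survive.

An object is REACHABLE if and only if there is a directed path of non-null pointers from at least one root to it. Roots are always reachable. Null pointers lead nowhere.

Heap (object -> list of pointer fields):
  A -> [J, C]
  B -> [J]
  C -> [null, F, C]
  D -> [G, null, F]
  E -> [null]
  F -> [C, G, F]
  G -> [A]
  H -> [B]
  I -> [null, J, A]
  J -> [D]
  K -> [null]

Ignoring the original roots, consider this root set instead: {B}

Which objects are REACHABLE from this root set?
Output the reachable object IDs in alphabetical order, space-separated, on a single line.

Roots: B
Mark B: refs=J, marked=B
Mark J: refs=D, marked=B J
Mark D: refs=G null F, marked=B D J
Mark G: refs=A, marked=B D G J
Mark F: refs=C G F, marked=B D F G J
Mark A: refs=J C, marked=A B D F G J
Mark C: refs=null F C, marked=A B C D F G J
Unmarked (collected): E H I K

Answer: A B C D F G J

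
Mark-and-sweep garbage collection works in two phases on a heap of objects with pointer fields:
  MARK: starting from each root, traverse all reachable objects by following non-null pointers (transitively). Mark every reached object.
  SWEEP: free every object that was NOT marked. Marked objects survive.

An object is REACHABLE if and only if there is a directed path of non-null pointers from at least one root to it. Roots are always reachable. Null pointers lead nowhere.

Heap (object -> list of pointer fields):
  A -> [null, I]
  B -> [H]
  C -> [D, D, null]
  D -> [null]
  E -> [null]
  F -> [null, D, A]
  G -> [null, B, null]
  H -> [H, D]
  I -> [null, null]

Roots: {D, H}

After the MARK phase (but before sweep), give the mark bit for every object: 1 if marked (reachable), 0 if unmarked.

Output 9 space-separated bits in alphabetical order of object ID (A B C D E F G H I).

Roots: D H
Mark D: refs=null, marked=D
Mark H: refs=H D, marked=D H
Unmarked (collected): A B C E F G I

Answer: 0 0 0 1 0 0 0 1 0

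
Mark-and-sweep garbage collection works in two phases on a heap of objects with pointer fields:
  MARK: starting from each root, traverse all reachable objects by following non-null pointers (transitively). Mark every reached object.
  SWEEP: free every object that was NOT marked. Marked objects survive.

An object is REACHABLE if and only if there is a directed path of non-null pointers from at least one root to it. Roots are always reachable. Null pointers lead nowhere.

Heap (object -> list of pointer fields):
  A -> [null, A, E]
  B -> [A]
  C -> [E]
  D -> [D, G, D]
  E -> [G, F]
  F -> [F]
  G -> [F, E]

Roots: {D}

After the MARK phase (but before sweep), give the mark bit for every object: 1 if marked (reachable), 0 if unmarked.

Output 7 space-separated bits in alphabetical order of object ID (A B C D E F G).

Roots: D
Mark D: refs=D G D, marked=D
Mark G: refs=F E, marked=D G
Mark F: refs=F, marked=D F G
Mark E: refs=G F, marked=D E F G
Unmarked (collected): A B C

Answer: 0 0 0 1 1 1 1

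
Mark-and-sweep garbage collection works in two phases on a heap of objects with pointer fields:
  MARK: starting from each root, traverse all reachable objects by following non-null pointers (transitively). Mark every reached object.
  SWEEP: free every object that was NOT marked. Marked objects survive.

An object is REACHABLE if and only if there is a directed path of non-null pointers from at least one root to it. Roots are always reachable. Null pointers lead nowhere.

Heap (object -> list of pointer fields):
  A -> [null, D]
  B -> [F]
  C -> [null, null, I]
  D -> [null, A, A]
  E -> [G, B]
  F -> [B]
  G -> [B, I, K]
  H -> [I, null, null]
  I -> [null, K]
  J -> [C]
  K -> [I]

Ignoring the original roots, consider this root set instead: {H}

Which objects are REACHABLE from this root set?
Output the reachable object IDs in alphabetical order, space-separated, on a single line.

Roots: H
Mark H: refs=I null null, marked=H
Mark I: refs=null K, marked=H I
Mark K: refs=I, marked=H I K
Unmarked (collected): A B C D E F G J

Answer: H I K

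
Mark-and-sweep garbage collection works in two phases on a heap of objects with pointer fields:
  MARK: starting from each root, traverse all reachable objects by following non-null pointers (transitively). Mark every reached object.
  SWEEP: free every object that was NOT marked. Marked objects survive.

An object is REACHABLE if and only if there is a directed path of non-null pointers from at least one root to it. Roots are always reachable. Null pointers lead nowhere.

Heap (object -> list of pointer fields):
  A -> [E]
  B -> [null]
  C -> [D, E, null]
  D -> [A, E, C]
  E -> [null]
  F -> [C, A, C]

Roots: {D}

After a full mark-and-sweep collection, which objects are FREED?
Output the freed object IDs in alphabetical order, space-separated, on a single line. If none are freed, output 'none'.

Answer: B F

Derivation:
Roots: D
Mark D: refs=A E C, marked=D
Mark A: refs=E, marked=A D
Mark E: refs=null, marked=A D E
Mark C: refs=D E null, marked=A C D E
Unmarked (collected): B F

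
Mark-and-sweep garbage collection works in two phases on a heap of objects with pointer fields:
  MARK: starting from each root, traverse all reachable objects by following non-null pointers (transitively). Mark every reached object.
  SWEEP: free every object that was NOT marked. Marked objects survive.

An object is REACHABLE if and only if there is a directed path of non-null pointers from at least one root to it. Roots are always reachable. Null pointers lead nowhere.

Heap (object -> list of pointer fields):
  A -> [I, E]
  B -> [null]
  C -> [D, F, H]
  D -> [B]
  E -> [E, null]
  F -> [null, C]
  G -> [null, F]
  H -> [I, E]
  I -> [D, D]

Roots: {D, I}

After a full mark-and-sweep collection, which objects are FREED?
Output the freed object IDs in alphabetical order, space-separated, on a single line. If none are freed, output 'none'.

Answer: A C E F G H

Derivation:
Roots: D I
Mark D: refs=B, marked=D
Mark I: refs=D D, marked=D I
Mark B: refs=null, marked=B D I
Unmarked (collected): A C E F G H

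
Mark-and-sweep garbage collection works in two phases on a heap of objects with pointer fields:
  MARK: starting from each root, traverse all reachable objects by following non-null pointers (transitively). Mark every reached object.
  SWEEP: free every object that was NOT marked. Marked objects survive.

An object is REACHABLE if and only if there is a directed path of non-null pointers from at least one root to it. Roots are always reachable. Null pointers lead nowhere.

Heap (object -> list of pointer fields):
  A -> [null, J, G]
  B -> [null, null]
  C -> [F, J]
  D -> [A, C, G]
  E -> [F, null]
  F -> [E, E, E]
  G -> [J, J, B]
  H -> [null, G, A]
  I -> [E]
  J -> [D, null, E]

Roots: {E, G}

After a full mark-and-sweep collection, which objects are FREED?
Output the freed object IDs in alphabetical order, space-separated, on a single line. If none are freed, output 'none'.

Roots: E G
Mark E: refs=F null, marked=E
Mark G: refs=J J B, marked=E G
Mark F: refs=E E E, marked=E F G
Mark J: refs=D null E, marked=E F G J
Mark B: refs=null null, marked=B E F G J
Mark D: refs=A C G, marked=B D E F G J
Mark A: refs=null J G, marked=A B D E F G J
Mark C: refs=F J, marked=A B C D E F G J
Unmarked (collected): H I

Answer: H I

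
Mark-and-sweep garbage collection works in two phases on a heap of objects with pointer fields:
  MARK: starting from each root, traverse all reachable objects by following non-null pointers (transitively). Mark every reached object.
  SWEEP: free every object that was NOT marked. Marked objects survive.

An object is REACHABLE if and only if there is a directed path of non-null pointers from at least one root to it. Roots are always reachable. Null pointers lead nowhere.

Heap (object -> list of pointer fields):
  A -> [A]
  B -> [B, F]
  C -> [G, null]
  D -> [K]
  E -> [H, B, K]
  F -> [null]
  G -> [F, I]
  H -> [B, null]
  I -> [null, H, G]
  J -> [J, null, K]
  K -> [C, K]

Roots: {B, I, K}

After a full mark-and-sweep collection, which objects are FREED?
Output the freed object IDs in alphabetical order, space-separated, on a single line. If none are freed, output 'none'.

Answer: A D E J

Derivation:
Roots: B I K
Mark B: refs=B F, marked=B
Mark I: refs=null H G, marked=B I
Mark K: refs=C K, marked=B I K
Mark F: refs=null, marked=B F I K
Mark H: refs=B null, marked=B F H I K
Mark G: refs=F I, marked=B F G H I K
Mark C: refs=G null, marked=B C F G H I K
Unmarked (collected): A D E J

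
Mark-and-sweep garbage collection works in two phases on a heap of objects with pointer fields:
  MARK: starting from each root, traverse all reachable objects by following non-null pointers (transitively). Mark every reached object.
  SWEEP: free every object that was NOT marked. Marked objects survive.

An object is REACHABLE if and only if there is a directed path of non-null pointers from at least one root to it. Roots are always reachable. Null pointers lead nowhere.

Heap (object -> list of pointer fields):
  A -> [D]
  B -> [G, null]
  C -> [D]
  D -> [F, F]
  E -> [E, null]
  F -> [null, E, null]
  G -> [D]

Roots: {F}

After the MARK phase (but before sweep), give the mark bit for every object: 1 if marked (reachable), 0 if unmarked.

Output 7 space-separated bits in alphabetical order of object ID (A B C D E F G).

Roots: F
Mark F: refs=null E null, marked=F
Mark E: refs=E null, marked=E F
Unmarked (collected): A B C D G

Answer: 0 0 0 0 1 1 0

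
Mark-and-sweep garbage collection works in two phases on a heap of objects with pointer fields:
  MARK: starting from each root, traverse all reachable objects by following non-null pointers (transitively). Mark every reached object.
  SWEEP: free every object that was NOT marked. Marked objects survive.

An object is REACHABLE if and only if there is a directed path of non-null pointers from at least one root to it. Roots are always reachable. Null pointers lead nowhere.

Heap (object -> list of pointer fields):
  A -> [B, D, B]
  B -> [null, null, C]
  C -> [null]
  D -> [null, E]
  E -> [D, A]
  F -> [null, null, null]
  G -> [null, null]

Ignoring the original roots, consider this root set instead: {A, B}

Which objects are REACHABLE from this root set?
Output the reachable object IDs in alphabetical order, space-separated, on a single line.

Answer: A B C D E

Derivation:
Roots: A B
Mark A: refs=B D B, marked=A
Mark B: refs=null null C, marked=A B
Mark D: refs=null E, marked=A B D
Mark C: refs=null, marked=A B C D
Mark E: refs=D A, marked=A B C D E
Unmarked (collected): F G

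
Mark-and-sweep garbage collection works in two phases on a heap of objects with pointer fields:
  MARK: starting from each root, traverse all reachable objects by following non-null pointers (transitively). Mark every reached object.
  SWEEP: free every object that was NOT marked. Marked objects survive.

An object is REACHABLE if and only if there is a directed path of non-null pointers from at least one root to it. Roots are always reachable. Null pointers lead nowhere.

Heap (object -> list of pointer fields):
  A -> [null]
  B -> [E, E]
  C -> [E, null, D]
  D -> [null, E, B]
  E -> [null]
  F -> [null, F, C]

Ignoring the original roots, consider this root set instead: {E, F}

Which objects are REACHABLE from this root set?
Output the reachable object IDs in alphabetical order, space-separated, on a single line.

Roots: E F
Mark E: refs=null, marked=E
Mark F: refs=null F C, marked=E F
Mark C: refs=E null D, marked=C E F
Mark D: refs=null E B, marked=C D E F
Mark B: refs=E E, marked=B C D E F
Unmarked (collected): A

Answer: B C D E F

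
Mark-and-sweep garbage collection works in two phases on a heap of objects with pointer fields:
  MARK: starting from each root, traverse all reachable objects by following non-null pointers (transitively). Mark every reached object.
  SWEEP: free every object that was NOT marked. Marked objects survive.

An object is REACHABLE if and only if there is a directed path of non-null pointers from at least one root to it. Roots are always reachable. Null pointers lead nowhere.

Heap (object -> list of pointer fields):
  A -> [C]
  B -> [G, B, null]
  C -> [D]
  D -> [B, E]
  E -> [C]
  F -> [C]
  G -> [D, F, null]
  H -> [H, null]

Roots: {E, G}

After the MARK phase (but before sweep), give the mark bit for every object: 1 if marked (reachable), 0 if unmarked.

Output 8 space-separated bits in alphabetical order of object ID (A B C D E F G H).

Roots: E G
Mark E: refs=C, marked=E
Mark G: refs=D F null, marked=E G
Mark C: refs=D, marked=C E G
Mark D: refs=B E, marked=C D E G
Mark F: refs=C, marked=C D E F G
Mark B: refs=G B null, marked=B C D E F G
Unmarked (collected): A H

Answer: 0 1 1 1 1 1 1 0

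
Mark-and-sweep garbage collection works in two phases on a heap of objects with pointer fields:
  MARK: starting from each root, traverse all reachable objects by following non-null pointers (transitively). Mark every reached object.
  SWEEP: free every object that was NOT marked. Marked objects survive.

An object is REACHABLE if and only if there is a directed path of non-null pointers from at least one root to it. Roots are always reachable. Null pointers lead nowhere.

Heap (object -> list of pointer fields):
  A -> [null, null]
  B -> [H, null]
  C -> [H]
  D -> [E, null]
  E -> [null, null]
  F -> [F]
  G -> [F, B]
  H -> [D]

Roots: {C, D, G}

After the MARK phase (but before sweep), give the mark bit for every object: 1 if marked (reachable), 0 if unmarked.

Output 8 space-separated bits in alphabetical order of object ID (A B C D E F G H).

Roots: C D G
Mark C: refs=H, marked=C
Mark D: refs=E null, marked=C D
Mark G: refs=F B, marked=C D G
Mark H: refs=D, marked=C D G H
Mark E: refs=null null, marked=C D E G H
Mark F: refs=F, marked=C D E F G H
Mark B: refs=H null, marked=B C D E F G H
Unmarked (collected): A

Answer: 0 1 1 1 1 1 1 1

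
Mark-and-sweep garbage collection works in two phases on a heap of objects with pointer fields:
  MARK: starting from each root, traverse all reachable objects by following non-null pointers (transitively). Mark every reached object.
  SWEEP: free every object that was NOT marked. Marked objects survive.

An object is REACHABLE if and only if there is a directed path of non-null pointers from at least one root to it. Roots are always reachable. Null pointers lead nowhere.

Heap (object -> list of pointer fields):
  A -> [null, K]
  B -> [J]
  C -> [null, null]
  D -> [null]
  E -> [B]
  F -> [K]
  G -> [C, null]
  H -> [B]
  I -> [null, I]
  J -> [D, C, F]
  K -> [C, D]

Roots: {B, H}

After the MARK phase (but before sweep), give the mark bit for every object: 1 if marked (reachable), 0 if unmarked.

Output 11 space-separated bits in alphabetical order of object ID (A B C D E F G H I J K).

Answer: 0 1 1 1 0 1 0 1 0 1 1

Derivation:
Roots: B H
Mark B: refs=J, marked=B
Mark H: refs=B, marked=B H
Mark J: refs=D C F, marked=B H J
Mark D: refs=null, marked=B D H J
Mark C: refs=null null, marked=B C D H J
Mark F: refs=K, marked=B C D F H J
Mark K: refs=C D, marked=B C D F H J K
Unmarked (collected): A E G I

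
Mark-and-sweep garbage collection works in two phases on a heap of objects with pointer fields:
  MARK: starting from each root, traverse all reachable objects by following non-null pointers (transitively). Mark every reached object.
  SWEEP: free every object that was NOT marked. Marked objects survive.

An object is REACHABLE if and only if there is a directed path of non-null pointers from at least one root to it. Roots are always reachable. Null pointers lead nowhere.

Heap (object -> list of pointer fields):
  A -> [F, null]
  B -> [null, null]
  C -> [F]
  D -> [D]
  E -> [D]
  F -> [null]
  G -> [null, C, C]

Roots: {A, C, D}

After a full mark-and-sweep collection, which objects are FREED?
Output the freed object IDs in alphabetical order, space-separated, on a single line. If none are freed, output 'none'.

Roots: A C D
Mark A: refs=F null, marked=A
Mark C: refs=F, marked=A C
Mark D: refs=D, marked=A C D
Mark F: refs=null, marked=A C D F
Unmarked (collected): B E G

Answer: B E G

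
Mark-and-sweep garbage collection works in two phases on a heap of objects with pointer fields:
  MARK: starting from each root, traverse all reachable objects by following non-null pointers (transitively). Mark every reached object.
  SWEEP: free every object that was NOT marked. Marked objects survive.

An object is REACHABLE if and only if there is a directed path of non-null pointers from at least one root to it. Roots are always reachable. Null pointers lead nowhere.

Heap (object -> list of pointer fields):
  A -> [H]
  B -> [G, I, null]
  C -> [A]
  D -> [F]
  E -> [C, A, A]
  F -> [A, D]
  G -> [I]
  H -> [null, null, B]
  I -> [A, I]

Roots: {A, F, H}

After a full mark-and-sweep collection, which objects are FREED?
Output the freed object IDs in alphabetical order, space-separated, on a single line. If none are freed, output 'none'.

Answer: C E

Derivation:
Roots: A F H
Mark A: refs=H, marked=A
Mark F: refs=A D, marked=A F
Mark H: refs=null null B, marked=A F H
Mark D: refs=F, marked=A D F H
Mark B: refs=G I null, marked=A B D F H
Mark G: refs=I, marked=A B D F G H
Mark I: refs=A I, marked=A B D F G H I
Unmarked (collected): C E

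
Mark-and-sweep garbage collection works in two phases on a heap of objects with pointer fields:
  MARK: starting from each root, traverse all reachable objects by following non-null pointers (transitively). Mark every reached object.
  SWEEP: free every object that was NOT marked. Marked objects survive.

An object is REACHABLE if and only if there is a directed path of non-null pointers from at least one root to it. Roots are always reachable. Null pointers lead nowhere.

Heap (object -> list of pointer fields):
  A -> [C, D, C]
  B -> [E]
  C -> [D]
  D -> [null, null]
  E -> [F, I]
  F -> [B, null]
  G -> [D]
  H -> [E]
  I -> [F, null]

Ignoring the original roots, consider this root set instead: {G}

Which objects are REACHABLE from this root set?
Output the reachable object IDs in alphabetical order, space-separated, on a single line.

Answer: D G

Derivation:
Roots: G
Mark G: refs=D, marked=G
Mark D: refs=null null, marked=D G
Unmarked (collected): A B C E F H I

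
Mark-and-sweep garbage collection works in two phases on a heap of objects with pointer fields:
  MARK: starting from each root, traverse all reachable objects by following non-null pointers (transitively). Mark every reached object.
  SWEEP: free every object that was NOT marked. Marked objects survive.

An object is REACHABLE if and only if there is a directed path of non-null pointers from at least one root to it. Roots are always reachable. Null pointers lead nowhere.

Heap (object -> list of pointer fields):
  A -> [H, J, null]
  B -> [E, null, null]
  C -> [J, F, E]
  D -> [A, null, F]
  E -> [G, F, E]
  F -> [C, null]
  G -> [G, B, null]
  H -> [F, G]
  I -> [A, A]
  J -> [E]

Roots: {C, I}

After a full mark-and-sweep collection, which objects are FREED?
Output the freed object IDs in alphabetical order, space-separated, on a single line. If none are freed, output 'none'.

Roots: C I
Mark C: refs=J F E, marked=C
Mark I: refs=A A, marked=C I
Mark J: refs=E, marked=C I J
Mark F: refs=C null, marked=C F I J
Mark E: refs=G F E, marked=C E F I J
Mark A: refs=H J null, marked=A C E F I J
Mark G: refs=G B null, marked=A C E F G I J
Mark H: refs=F G, marked=A C E F G H I J
Mark B: refs=E null null, marked=A B C E F G H I J
Unmarked (collected): D

Answer: D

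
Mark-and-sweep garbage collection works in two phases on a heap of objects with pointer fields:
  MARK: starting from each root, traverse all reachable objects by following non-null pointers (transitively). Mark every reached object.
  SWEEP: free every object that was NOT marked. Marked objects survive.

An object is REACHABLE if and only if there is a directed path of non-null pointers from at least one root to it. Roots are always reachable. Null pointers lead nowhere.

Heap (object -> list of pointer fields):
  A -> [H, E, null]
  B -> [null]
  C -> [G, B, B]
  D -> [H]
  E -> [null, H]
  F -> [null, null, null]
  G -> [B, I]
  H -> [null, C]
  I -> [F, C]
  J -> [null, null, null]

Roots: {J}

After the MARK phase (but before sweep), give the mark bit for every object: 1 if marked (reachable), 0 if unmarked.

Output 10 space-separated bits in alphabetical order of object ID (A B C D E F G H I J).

Answer: 0 0 0 0 0 0 0 0 0 1

Derivation:
Roots: J
Mark J: refs=null null null, marked=J
Unmarked (collected): A B C D E F G H I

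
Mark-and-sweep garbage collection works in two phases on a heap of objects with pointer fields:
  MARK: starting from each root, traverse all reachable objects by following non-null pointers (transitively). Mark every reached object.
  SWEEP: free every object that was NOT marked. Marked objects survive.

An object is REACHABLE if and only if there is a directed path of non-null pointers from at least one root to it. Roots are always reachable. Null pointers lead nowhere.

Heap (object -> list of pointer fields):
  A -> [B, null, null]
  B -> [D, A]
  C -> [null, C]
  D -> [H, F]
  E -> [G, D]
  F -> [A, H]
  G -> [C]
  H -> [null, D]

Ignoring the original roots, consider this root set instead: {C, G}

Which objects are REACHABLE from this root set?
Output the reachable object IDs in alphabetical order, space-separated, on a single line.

Roots: C G
Mark C: refs=null C, marked=C
Mark G: refs=C, marked=C G
Unmarked (collected): A B D E F H

Answer: C G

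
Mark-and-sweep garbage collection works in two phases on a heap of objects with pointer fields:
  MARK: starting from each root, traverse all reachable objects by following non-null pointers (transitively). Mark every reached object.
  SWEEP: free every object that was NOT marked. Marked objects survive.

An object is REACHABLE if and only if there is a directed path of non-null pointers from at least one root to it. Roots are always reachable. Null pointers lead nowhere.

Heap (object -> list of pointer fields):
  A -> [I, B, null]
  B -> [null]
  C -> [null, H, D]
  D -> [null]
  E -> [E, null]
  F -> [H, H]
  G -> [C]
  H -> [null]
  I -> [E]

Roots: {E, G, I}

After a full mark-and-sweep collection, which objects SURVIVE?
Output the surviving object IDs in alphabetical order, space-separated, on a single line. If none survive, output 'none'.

Answer: C D E G H I

Derivation:
Roots: E G I
Mark E: refs=E null, marked=E
Mark G: refs=C, marked=E G
Mark I: refs=E, marked=E G I
Mark C: refs=null H D, marked=C E G I
Mark H: refs=null, marked=C E G H I
Mark D: refs=null, marked=C D E G H I
Unmarked (collected): A B F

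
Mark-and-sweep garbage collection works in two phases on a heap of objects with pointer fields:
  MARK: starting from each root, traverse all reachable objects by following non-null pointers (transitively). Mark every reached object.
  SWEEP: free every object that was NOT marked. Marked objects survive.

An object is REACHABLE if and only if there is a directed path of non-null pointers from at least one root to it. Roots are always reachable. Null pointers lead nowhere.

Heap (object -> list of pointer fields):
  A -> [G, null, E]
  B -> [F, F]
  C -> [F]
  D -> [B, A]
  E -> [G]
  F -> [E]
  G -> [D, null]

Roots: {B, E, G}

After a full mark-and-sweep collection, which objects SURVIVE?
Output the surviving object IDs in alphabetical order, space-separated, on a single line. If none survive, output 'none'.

Answer: A B D E F G

Derivation:
Roots: B E G
Mark B: refs=F F, marked=B
Mark E: refs=G, marked=B E
Mark G: refs=D null, marked=B E G
Mark F: refs=E, marked=B E F G
Mark D: refs=B A, marked=B D E F G
Mark A: refs=G null E, marked=A B D E F G
Unmarked (collected): C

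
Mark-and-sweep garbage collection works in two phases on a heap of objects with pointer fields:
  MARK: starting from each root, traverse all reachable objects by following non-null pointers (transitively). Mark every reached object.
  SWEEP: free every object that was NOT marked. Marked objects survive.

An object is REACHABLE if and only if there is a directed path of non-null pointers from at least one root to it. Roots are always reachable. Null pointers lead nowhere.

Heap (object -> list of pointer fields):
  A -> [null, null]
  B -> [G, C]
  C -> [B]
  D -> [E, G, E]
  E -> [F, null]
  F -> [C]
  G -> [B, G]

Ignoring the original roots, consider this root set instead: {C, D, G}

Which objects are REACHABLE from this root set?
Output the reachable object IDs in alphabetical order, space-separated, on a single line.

Answer: B C D E F G

Derivation:
Roots: C D G
Mark C: refs=B, marked=C
Mark D: refs=E G E, marked=C D
Mark G: refs=B G, marked=C D G
Mark B: refs=G C, marked=B C D G
Mark E: refs=F null, marked=B C D E G
Mark F: refs=C, marked=B C D E F G
Unmarked (collected): A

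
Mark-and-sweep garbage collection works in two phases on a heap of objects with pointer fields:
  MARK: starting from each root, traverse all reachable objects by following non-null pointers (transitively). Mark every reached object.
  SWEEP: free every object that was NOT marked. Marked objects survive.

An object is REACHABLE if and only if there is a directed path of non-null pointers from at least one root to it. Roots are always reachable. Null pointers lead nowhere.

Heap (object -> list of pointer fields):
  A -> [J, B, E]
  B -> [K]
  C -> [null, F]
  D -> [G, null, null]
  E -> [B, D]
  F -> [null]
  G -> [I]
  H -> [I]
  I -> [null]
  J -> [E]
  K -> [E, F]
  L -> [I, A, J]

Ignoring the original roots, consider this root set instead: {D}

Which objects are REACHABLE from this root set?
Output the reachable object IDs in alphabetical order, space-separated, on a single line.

Answer: D G I

Derivation:
Roots: D
Mark D: refs=G null null, marked=D
Mark G: refs=I, marked=D G
Mark I: refs=null, marked=D G I
Unmarked (collected): A B C E F H J K L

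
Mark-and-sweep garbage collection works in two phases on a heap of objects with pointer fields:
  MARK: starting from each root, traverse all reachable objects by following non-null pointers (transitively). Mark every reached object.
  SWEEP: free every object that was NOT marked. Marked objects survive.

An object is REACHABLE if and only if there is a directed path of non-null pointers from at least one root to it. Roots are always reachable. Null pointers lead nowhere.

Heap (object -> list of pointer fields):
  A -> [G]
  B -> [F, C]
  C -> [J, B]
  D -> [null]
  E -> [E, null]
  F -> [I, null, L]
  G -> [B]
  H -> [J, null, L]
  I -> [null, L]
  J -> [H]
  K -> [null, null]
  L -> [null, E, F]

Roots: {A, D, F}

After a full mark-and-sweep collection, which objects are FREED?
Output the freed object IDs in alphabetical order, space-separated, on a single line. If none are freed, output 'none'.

Roots: A D F
Mark A: refs=G, marked=A
Mark D: refs=null, marked=A D
Mark F: refs=I null L, marked=A D F
Mark G: refs=B, marked=A D F G
Mark I: refs=null L, marked=A D F G I
Mark L: refs=null E F, marked=A D F G I L
Mark B: refs=F C, marked=A B D F G I L
Mark E: refs=E null, marked=A B D E F G I L
Mark C: refs=J B, marked=A B C D E F G I L
Mark J: refs=H, marked=A B C D E F G I J L
Mark H: refs=J null L, marked=A B C D E F G H I J L
Unmarked (collected): K

Answer: K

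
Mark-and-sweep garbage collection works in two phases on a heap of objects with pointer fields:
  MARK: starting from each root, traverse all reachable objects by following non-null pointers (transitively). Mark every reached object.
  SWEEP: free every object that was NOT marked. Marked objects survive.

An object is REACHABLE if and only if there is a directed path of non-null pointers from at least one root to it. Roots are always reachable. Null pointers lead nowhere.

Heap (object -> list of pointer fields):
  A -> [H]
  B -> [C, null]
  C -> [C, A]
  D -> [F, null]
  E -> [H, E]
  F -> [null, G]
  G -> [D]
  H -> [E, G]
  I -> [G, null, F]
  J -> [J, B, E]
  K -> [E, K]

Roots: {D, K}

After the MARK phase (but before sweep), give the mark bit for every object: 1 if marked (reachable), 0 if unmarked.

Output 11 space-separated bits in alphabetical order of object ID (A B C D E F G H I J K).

Answer: 0 0 0 1 1 1 1 1 0 0 1

Derivation:
Roots: D K
Mark D: refs=F null, marked=D
Mark K: refs=E K, marked=D K
Mark F: refs=null G, marked=D F K
Mark E: refs=H E, marked=D E F K
Mark G: refs=D, marked=D E F G K
Mark H: refs=E G, marked=D E F G H K
Unmarked (collected): A B C I J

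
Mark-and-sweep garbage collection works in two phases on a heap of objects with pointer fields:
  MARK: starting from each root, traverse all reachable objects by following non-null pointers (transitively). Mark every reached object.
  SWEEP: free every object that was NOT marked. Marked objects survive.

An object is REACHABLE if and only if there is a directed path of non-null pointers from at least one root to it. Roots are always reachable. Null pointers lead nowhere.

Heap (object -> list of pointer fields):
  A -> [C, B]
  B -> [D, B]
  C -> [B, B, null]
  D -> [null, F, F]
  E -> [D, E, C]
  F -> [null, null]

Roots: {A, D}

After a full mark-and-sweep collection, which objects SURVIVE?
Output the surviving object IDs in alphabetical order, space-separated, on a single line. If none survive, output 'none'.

Answer: A B C D F

Derivation:
Roots: A D
Mark A: refs=C B, marked=A
Mark D: refs=null F F, marked=A D
Mark C: refs=B B null, marked=A C D
Mark B: refs=D B, marked=A B C D
Mark F: refs=null null, marked=A B C D F
Unmarked (collected): E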